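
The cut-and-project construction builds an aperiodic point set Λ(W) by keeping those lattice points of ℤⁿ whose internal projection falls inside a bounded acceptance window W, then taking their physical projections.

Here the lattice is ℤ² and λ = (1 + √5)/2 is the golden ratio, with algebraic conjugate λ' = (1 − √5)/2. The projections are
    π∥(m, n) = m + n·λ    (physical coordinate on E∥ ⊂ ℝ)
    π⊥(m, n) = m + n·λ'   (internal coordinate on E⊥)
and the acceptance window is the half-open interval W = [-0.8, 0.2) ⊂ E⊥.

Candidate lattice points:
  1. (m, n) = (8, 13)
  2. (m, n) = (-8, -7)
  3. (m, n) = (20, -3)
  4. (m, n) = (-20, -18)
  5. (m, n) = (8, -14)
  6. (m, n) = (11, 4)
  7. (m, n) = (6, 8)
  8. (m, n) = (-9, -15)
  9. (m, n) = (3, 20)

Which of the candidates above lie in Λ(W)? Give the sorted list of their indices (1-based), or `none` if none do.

Compute λ' = (1−√5)/2 = -0.618034, so π⊥(m,n) = m -0.618034·n.
[1] lift (8,13): star map gives -0.034442; window check -0.8 ≤ -0.034442 < 0.2 is true → IN Λ
[2] lift (-8,-7): star map gives -3.673762; window check -0.8 ≤ -3.673762 < 0.2 is false → out
[3] lift (20,-3): star map gives 21.854102; window check -0.8 ≤ 21.854102 < 0.2 is false → out
[4] lift (-20,-18): star map gives -8.875388; window check -0.8 ≤ -8.875388 < 0.2 is false → out
[5] lift (8,-14): star map gives 16.652476; window check -0.8 ≤ 16.652476 < 0.2 is false → out
[6] lift (11,4): star map gives 8.527864; window check -0.8 ≤ 8.527864 < 0.2 is false → out
[7] lift (6,8): star map gives 1.055728; window check -0.8 ≤ 1.055728 < 0.2 is false → out
[8] lift (-9,-15): star map gives 0.270510; window check -0.8 ≤ 0.270510 < 0.2 is false → out
[9] lift (3,20): star map gives -9.360680; window check -0.8 ≤ -9.360680 < 0.2 is false → out

1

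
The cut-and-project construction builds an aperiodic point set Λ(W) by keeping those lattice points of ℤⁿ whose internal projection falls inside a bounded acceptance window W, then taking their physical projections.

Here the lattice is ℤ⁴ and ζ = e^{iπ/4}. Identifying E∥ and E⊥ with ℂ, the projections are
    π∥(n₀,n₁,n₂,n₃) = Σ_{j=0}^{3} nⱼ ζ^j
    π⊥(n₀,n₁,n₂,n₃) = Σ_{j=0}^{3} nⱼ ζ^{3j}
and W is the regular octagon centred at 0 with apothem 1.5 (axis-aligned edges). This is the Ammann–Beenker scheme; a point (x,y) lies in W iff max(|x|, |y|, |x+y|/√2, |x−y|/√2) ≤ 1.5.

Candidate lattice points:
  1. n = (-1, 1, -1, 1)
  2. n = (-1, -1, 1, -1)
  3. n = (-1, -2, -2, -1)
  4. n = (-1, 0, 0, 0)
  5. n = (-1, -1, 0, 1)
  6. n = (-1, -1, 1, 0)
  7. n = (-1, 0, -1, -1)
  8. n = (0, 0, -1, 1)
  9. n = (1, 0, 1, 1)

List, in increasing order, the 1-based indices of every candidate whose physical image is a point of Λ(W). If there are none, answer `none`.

Internal map: ζ^{3j} for j=0..3 gives (1,0), (−√2/2,√2/2), (0,−1), (√2/2,√2/2).
candidate 1: n = (-1, 1, -1, 1) → π⊥ ≈ (-1.000000, +2.414214); max(|x|,|y|,|x±y|/√2) = 2.414214 > 1.5 ⇒ ∉ W
candidate 2: n = (-1, -1, 1, -1) → π⊥ ≈ (-1.000000, -2.414214); max(|x|,|y|,|x±y|/√2) = 2.414214 > 1.5 ⇒ ∉ W
candidate 3: n = (-1, -2, -2, -1) → π⊥ ≈ (-0.292893, -0.121320); max(|x|,|y|,|x±y|/√2) = 0.292893 ≤ 1.5 ⇒ ∈ W
candidate 4: n = (-1, 0, 0, 0) → π⊥ ≈ (-1.000000, +0.000000); max(|x|,|y|,|x±y|/√2) = 1.000000 ≤ 1.5 ⇒ ∈ W
candidate 5: n = (-1, -1, 0, 1) → π⊥ ≈ (+0.414214, +0.000000); max(|x|,|y|,|x±y|/√2) = 0.414214 ≤ 1.5 ⇒ ∈ W
candidate 6: n = (-1, -1, 1, 0) → π⊥ ≈ (-0.292893, -1.707107); max(|x|,|y|,|x±y|/√2) = 1.707107 > 1.5 ⇒ ∉ W
candidate 7: n = (-1, 0, -1, -1) → π⊥ ≈ (-1.707107, +0.292893); max(|x|,|y|,|x±y|/√2) = 1.707107 > 1.5 ⇒ ∉ W
candidate 8: n = (0, 0, -1, 1) → π⊥ ≈ (+0.707107, +1.707107); max(|x|,|y|,|x±y|/√2) = 1.707107 > 1.5 ⇒ ∉ W
candidate 9: n = (1, 0, 1, 1) → π⊥ ≈ (+1.707107, -0.292893); max(|x|,|y|,|x±y|/√2) = 1.707107 > 1.5 ⇒ ∉ W

3, 4, 5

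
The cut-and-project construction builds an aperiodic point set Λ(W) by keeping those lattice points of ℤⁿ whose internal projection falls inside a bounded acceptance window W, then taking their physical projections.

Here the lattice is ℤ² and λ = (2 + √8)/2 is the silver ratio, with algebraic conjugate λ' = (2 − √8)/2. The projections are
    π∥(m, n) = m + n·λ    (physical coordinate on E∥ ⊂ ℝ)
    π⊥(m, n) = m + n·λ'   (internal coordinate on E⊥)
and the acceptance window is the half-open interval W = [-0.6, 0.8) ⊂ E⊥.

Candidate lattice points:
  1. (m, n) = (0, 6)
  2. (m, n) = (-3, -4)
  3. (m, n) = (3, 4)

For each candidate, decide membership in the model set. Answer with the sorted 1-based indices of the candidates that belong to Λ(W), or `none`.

Numerically λ ≈ 2.4142 and λ' = −1/λ ≈ -0.4142.
#1 (0,6): internal coord 0 + (6)·λ' = -2.4853; -2.4853 ∉ [-0.6, 0.8) → out
#2 (-3,-4): internal coord -3 + (-4)·λ' = -1.3431; -1.3431 ∉ [-0.6, 0.8) → out
#3 (3,4): internal coord 3 + (4)·λ' = +1.3431; +1.3431 ∉ [-0.6, 0.8) → out

none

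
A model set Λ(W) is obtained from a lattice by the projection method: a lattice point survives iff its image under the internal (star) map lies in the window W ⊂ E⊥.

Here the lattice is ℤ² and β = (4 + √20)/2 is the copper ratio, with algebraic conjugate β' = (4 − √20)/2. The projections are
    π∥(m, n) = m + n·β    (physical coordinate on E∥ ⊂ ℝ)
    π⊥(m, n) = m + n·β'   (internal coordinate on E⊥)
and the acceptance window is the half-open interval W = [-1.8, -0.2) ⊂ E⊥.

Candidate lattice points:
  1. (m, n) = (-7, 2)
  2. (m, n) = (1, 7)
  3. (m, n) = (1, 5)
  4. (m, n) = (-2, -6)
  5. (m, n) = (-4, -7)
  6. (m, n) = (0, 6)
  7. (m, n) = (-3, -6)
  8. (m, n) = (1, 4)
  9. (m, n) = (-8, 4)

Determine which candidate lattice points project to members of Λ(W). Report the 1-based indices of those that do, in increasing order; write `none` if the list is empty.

Compute β' = (4−√20)/2 = -0.23607, so π⊥(m,n) = m -0.23607·n.
candidate 1: (m,n)=(-7,2) → π∥ = -7+2·β ≈ 1.47214, π⊥ = -7+2·β' ≈ -7.47214 ∉ [-1.8, -0.2) ⇒ out
candidate 2: (m,n)=(1,7) → π∥ = 1+7·β ≈ 30.65248, π⊥ = 1+7·β' ≈ -0.65248 ∈ [-1.8, -0.2) ⇒ IN Λ
candidate 3: (m,n)=(1,5) → π∥ = 1+5·β ≈ 22.18034, π⊥ = 1+5·β' ≈ -0.18034 ∉ [-1.8, -0.2) ⇒ out
candidate 4: (m,n)=(-2,-6) → π∥ = -2-6·β ≈ -27.41641, π⊥ = -2-6·β' ≈ -0.58359 ∈ [-1.8, -0.2) ⇒ IN Λ
candidate 5: (m,n)=(-4,-7) → π∥ = -4-7·β ≈ -33.65248, π⊥ = -4-7·β' ≈ -2.34752 ∉ [-1.8, -0.2) ⇒ out
candidate 6: (m,n)=(0,6) → π∥ = 0+6·β ≈ 25.41641, π⊥ = 0+6·β' ≈ -1.41641 ∈ [-1.8, -0.2) ⇒ IN Λ
candidate 7: (m,n)=(-3,-6) → π∥ = -3-6·β ≈ -28.41641, π⊥ = -3-6·β' ≈ -1.58359 ∈ [-1.8, -0.2) ⇒ IN Λ
candidate 8: (m,n)=(1,4) → π∥ = 1+4·β ≈ 17.94427, π⊥ = 1+4·β' ≈ 0.05573 ∉ [-1.8, -0.2) ⇒ out
candidate 9: (m,n)=(-8,4) → π∥ = -8+4·β ≈ 8.94427, π⊥ = -8+4·β' ≈ -8.94427 ∉ [-1.8, -0.2) ⇒ out

2, 4, 6, 7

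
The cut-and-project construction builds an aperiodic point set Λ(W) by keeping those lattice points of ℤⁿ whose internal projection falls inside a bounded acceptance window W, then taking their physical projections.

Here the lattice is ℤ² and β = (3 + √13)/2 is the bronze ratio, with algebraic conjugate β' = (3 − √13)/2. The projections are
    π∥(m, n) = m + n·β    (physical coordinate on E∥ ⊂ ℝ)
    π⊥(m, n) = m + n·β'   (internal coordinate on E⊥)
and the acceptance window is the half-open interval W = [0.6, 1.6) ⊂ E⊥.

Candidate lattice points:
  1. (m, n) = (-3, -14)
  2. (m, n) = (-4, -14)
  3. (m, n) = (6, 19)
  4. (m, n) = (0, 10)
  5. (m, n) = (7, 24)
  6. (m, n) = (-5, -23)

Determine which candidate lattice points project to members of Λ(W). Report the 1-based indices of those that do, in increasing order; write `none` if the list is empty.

1

Numerically β ≈ 3.302776 and β' = −1/β ≈ -0.302776.
#1 (-3,-14): internal coord -3 + (-14)·β' = +1.238859; +1.238859 ∈ [0.6, 1.6) → IN Λ
#2 (-4,-14): internal coord -4 + (-14)·β' = +0.238859; +0.238859 ∉ [0.6, 1.6) → out
#3 (6,19): internal coord 6 + (19)·β' = +0.247263; +0.247263 ∉ [0.6, 1.6) → out
#4 (0,10): internal coord 0 + (10)·β' = -3.027756; -3.027756 ∉ [0.6, 1.6) → out
#5 (7,24): internal coord 7 + (24)·β' = -0.266615; -0.266615 ∉ [0.6, 1.6) → out
#6 (-5,-23): internal coord -5 + (-23)·β' = +1.963840; +1.963840 ∉ [0.6, 1.6) → out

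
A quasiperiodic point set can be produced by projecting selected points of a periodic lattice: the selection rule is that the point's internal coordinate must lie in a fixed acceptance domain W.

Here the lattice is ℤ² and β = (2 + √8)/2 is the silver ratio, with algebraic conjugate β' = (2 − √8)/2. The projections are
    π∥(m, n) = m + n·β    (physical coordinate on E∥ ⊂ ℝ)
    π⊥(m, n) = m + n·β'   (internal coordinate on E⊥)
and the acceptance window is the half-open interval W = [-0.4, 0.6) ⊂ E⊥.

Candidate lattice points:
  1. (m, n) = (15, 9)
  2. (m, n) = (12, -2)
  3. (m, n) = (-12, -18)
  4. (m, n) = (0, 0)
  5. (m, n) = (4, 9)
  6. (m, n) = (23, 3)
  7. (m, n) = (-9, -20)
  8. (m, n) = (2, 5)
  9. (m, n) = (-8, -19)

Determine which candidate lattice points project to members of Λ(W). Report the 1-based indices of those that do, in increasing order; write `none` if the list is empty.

β' = (2−√8)/2 ≈ -0.4142.
[1] lift (15,9): star map gives 11.2721; window check -0.4 ≤ 11.2721 < 0.6 is false → out
[2] lift (12,-2): star map gives 12.8284; window check -0.4 ≤ 12.8284 < 0.6 is false → out
[3] lift (-12,-18): star map gives -4.5442; window check -0.4 ≤ -4.5442 < 0.6 is false → out
[4] lift (0,0): star map gives 0.0000; window check -0.4 ≤ 0.0000 < 0.6 is true → IN Λ
[5] lift (4,9): star map gives 0.2721; window check -0.4 ≤ 0.2721 < 0.6 is true → IN Λ
[6] lift (23,3): star map gives 21.7574; window check -0.4 ≤ 21.7574 < 0.6 is false → out
[7] lift (-9,-20): star map gives -0.7157; window check -0.4 ≤ -0.7157 < 0.6 is false → out
[8] lift (2,5): star map gives -0.0711; window check -0.4 ≤ -0.0711 < 0.6 is true → IN Λ
[9] lift (-8,-19): star map gives -0.1299; window check -0.4 ≤ -0.1299 < 0.6 is true → IN Λ

4, 5, 8, 9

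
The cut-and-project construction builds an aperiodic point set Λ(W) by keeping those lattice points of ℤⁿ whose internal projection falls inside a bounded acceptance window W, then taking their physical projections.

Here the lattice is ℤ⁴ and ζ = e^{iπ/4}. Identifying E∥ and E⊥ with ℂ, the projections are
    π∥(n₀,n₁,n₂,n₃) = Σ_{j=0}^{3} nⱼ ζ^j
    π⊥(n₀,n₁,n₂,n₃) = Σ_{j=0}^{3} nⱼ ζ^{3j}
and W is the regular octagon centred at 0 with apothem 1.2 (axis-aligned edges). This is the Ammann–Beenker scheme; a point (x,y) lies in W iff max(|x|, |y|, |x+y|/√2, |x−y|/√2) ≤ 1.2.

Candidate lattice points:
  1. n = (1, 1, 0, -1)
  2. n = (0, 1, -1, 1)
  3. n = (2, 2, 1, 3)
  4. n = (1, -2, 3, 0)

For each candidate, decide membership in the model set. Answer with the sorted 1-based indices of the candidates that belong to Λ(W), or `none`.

1

Internal map: ζ^{3j} for j=0..3 gives (1,0), (−√2/2,√2/2), (0,−1), (√2/2,√2/2).
#1 (1, 1, 0, -1): internal (-0.414214, 0.000000); octagon support 0.414214 vs apothem 1.2 → ∈ W
#2 (0, 1, -1, 1): internal (0.000000, 2.414214); octagon support 2.414214 vs apothem 1.2 → ∉ W
#3 (2, 2, 1, 3): internal (2.707107, 2.535534); octagon support 3.707107 vs apothem 1.2 → ∉ W
#4 (1, -2, 3, 0): internal (2.414214, -4.414214); octagon support 4.828427 vs apothem 1.2 → ∉ W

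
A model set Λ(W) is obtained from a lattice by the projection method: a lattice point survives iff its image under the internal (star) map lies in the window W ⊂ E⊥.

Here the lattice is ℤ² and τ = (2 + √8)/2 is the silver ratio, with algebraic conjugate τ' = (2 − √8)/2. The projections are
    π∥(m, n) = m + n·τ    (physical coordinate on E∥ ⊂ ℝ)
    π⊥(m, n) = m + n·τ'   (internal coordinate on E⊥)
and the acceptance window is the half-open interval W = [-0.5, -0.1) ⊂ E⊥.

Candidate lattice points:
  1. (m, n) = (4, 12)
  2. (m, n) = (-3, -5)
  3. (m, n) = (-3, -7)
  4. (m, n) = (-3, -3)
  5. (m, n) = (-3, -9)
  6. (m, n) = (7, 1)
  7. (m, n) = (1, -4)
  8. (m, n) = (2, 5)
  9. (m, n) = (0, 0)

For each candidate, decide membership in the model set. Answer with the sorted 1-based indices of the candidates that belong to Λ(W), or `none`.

Compute τ' = (2−√8)/2 = -0.41421, so π⊥(m,n) = m -0.41421·n.
candidate 1: (m,n)=(4,12) → π∥ = 4+12·τ ≈ 32.97056, π⊥ = 4+12·τ' ≈ -0.97056 ∉ [-0.5, -0.1) ⇒ out
candidate 2: (m,n)=(-3,-5) → π∥ = -3-5·τ ≈ -15.07107, π⊥ = -3-5·τ' ≈ -0.92893 ∉ [-0.5, -0.1) ⇒ out
candidate 3: (m,n)=(-3,-7) → π∥ = -3-7·τ ≈ -19.89949, π⊥ = -3-7·τ' ≈ -0.10051 ∈ [-0.5, -0.1) ⇒ IN Λ
candidate 4: (m,n)=(-3,-3) → π∥ = -3-3·τ ≈ -10.24264, π⊥ = -3-3·τ' ≈ -1.75736 ∉ [-0.5, -0.1) ⇒ out
candidate 5: (m,n)=(-3,-9) → π∥ = -3-9·τ ≈ -24.72792, π⊥ = -3-9·τ' ≈ 0.72792 ∉ [-0.5, -0.1) ⇒ out
candidate 6: (m,n)=(7,1) → π∥ = 7+1·τ ≈ 9.41421, π⊥ = 7+1·τ' ≈ 6.58579 ∉ [-0.5, -0.1) ⇒ out
candidate 7: (m,n)=(1,-4) → π∥ = 1-4·τ ≈ -8.65685, π⊥ = 1-4·τ' ≈ 2.65685 ∉ [-0.5, -0.1) ⇒ out
candidate 8: (m,n)=(2,5) → π∥ = 2+5·τ ≈ 14.07107, π⊥ = 2+5·τ' ≈ -0.07107 ∉ [-0.5, -0.1) ⇒ out
candidate 9: (m,n)=(0,0) → π∥ = 0+0·τ ≈ 0.00000, π⊥ = 0+0·τ' ≈ 0.00000 ∉ [-0.5, -0.1) ⇒ out

3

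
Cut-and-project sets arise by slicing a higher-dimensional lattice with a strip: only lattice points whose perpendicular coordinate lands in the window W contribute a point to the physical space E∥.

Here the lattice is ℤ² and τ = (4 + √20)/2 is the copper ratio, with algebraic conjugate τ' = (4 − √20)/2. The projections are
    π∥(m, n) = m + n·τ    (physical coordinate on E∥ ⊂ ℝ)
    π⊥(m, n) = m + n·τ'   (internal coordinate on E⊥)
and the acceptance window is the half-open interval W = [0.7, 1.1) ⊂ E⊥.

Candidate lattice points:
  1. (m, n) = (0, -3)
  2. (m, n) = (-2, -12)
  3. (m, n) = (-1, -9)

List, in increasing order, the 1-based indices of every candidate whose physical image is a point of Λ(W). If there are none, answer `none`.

1, 2

Compute τ' = (4−√20)/2 = -0.23607, so π⊥(m,n) = m -0.23607·n.
#1 (0,-3): internal coord 0 + (-3)·τ' = +0.70820; +0.70820 ∈ [0.7, 1.1) → IN Λ
#2 (-2,-12): internal coord -2 + (-12)·τ' = +0.83282; +0.83282 ∈ [0.7, 1.1) → IN Λ
#3 (-1,-9): internal coord -1 + (-9)·τ' = +1.12461; +1.12461 ∉ [0.7, 1.1) → out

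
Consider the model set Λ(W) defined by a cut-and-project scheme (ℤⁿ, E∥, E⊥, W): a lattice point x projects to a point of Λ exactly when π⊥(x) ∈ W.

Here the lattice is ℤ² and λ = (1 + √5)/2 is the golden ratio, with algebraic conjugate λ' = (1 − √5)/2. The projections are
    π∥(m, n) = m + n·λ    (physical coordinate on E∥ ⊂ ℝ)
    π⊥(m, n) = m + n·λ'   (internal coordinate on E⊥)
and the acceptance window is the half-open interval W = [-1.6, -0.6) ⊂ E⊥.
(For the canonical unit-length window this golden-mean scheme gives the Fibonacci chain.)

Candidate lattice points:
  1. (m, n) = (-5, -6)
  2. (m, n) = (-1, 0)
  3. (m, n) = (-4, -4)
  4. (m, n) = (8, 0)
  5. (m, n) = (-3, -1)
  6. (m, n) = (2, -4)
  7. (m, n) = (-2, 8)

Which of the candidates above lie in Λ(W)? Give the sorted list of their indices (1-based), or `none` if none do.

Numerically λ ≈ 1.618034 and λ' = −1/λ ≈ -0.618034.
#1 (-5,-6): internal coord -5 + (-6)·λ' = -1.291796; -1.291796 ∈ [-1.6, -0.6) → IN Λ
#2 (-1,0): internal coord -1 + (0)·λ' = -1.000000; -1.000000 ∈ [-1.6, -0.6) → IN Λ
#3 (-4,-4): internal coord -4 + (-4)·λ' = -1.527864; -1.527864 ∈ [-1.6, -0.6) → IN Λ
#4 (8,0): internal coord 8 + (0)·λ' = +8.000000; +8.000000 ∉ [-1.6, -0.6) → out
#5 (-3,-1): internal coord -3 + (-1)·λ' = -2.381966; -2.381966 ∉ [-1.6, -0.6) → out
#6 (2,-4): internal coord 2 + (-4)·λ' = +4.472136; +4.472136 ∉ [-1.6, -0.6) → out
#7 (-2,8): internal coord -2 + (8)·λ' = -6.944272; -6.944272 ∉ [-1.6, -0.6) → out

1, 2, 3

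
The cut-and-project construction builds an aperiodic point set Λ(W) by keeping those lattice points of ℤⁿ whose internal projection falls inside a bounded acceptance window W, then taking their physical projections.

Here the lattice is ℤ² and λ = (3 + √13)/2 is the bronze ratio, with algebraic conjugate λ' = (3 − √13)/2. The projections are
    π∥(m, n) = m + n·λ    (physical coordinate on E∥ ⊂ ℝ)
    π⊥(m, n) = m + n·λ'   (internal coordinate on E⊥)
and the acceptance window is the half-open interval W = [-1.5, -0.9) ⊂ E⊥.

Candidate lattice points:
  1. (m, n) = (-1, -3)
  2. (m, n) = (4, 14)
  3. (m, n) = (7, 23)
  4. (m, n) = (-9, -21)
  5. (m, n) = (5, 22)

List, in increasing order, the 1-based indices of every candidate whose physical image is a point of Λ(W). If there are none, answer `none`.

Numerically λ ≈ 3.302776 and λ' = −1/λ ≈ -0.302776.
candidate 1: (m,n)=(-1,-3) → π∥ = -1-3·λ ≈ -10.908327, π⊥ = -1-3·λ' ≈ -0.091673 ∉ [-1.5, -0.9) ⇒ out
candidate 2: (m,n)=(4,14) → π∥ = 4+14·λ ≈ 50.238859, π⊥ = 4+14·λ' ≈ -0.238859 ∉ [-1.5, -0.9) ⇒ out
candidate 3: (m,n)=(7,23) → π∥ = 7+23·λ ≈ 82.963840, π⊥ = 7+23·λ' ≈ 0.036160 ∉ [-1.5, -0.9) ⇒ out
candidate 4: (m,n)=(-9,-21) → π∥ = -9-21·λ ≈ -78.358288, π⊥ = -9-21·λ' ≈ -2.641712 ∉ [-1.5, -0.9) ⇒ out
candidate 5: (m,n)=(5,22) → π∥ = 5+22·λ ≈ 77.661064, π⊥ = 5+22·λ' ≈ -1.661064 ∉ [-1.5, -0.9) ⇒ out

none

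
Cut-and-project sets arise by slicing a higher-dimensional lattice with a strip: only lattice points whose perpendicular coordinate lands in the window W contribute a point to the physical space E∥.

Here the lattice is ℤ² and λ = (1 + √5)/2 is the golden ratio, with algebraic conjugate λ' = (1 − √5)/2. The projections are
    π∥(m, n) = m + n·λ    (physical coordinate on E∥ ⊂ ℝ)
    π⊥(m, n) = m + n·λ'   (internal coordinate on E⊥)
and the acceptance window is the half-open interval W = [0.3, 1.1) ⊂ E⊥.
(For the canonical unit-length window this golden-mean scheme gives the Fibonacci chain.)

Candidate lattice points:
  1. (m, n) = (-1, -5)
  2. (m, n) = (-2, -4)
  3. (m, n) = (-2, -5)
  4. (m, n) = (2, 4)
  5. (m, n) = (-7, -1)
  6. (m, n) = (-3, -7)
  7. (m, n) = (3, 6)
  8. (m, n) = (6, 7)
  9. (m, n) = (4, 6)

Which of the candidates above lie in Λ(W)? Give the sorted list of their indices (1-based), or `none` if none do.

Numerically λ ≈ 1.6180 and λ' = −1/λ ≈ -0.6180.
#1 (-1,-5): internal coord -1 + (-5)·λ' = +2.0902; +2.0902 ∉ [0.3, 1.1) → out
#2 (-2,-4): internal coord -2 + (-4)·λ' = +0.4721; +0.4721 ∈ [0.3, 1.1) → IN Λ
#3 (-2,-5): internal coord -2 + (-5)·λ' = +1.0902; +1.0902 ∈ [0.3, 1.1) → IN Λ
#4 (2,4): internal coord 2 + (4)·λ' = -0.4721; -0.4721 ∉ [0.3, 1.1) → out
#5 (-7,-1): internal coord -7 + (-1)·λ' = -6.3820; -6.3820 ∉ [0.3, 1.1) → out
#6 (-3,-7): internal coord -3 + (-7)·λ' = +1.3262; +1.3262 ∉ [0.3, 1.1) → out
#7 (3,6): internal coord 3 + (6)·λ' = -0.7082; -0.7082 ∉ [0.3, 1.1) → out
#8 (6,7): internal coord 6 + (7)·λ' = +1.6738; +1.6738 ∉ [0.3, 1.1) → out
#9 (4,6): internal coord 4 + (6)·λ' = +0.2918; +0.2918 ∉ [0.3, 1.1) → out

2, 3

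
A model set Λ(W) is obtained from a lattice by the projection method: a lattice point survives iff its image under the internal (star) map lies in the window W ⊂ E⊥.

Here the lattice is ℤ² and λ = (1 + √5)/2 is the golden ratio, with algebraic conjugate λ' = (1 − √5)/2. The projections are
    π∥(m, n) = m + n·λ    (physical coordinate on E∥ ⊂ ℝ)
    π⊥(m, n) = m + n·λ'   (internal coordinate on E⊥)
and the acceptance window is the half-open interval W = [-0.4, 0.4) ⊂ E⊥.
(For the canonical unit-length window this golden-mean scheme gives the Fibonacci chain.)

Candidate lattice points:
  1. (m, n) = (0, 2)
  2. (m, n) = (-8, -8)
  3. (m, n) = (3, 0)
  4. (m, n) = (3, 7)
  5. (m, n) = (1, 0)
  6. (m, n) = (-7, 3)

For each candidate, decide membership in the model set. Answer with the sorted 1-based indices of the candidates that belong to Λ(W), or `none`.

none

λ' = (1−√5)/2 ≈ -0.6180.
#1 (0,2): internal coord 0 + (2)·λ' = -1.2361; -1.2361 ∉ [-0.4, 0.4) → out
#2 (-8,-8): internal coord -8 + (-8)·λ' = -3.0557; -3.0557 ∉ [-0.4, 0.4) → out
#3 (3,0): internal coord 3 + (0)·λ' = +3.0000; +3.0000 ∉ [-0.4, 0.4) → out
#4 (3,7): internal coord 3 + (7)·λ' = -1.3262; -1.3262 ∉ [-0.4, 0.4) → out
#5 (1,0): internal coord 1 + (0)·λ' = +1.0000; +1.0000 ∉ [-0.4, 0.4) → out
#6 (-7,3): internal coord -7 + (3)·λ' = -8.8541; -8.8541 ∉ [-0.4, 0.4) → out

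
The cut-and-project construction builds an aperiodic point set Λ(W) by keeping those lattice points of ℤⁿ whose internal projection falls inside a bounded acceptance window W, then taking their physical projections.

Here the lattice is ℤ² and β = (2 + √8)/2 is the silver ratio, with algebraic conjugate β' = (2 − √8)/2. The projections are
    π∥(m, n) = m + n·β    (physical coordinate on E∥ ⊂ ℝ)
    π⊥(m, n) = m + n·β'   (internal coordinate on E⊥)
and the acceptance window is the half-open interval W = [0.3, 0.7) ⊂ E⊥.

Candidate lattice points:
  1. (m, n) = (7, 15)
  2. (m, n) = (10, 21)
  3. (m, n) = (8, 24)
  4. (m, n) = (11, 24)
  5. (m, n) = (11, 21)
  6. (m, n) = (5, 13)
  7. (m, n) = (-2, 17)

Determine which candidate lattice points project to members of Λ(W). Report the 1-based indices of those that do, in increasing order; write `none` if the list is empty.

β' = (2−√8)/2 ≈ -0.41421.
[1] lift (7,15): star map gives 0.78680; window check 0.3 ≤ 0.78680 < 0.7 is false → out
[2] lift (10,21): star map gives 1.30152; window check 0.3 ≤ 1.30152 < 0.7 is false → out
[3] lift (8,24): star map gives -1.94113; window check 0.3 ≤ -1.94113 < 0.7 is false → out
[4] lift (11,24): star map gives 1.05887; window check 0.3 ≤ 1.05887 < 0.7 is false → out
[5] lift (11,21): star map gives 2.30152; window check 0.3 ≤ 2.30152 < 0.7 is false → out
[6] lift (5,13): star map gives -0.38478; window check 0.3 ≤ -0.38478 < 0.7 is false → out
[7] lift (-2,17): star map gives -9.04163; window check 0.3 ≤ -9.04163 < 0.7 is false → out

none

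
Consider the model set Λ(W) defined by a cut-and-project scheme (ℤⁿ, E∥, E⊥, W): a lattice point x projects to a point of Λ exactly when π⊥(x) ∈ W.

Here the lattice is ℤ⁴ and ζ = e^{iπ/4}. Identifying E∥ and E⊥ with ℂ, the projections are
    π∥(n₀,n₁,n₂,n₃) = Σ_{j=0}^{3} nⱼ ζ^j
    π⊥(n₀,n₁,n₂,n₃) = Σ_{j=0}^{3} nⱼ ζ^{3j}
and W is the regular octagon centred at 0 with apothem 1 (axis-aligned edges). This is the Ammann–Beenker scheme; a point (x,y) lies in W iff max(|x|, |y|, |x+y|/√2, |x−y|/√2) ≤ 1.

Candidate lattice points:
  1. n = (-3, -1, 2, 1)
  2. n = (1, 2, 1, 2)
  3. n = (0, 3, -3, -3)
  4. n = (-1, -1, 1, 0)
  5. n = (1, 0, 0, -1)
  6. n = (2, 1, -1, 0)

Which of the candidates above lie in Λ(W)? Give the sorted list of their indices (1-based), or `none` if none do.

π⊥(n) = n₀ + n₁ζ³ + n₂ζ⁶ + n₃ζ⁹ where ζ = e^{iπ/4}.
#1 (-3, -1, 2, 1): internal (-1.585786, -2.000000); octagon support 2.535534 vs apothem 1 → ∉ W
#2 (1, 2, 1, 2): internal (1.000000, 1.828427); octagon support 2.000000 vs apothem 1 → ∉ W
#3 (0, 3, -3, -3): internal (-4.242641, 3.000000); octagon support 5.121320 vs apothem 1 → ∉ W
#4 (-1, -1, 1, 0): internal (-0.292893, -1.707107); octagon support 1.707107 vs apothem 1 → ∉ W
#5 (1, 0, 0, -1): internal (0.292893, -0.707107); octagon support 0.707107 vs apothem 1 → ∈ W
#6 (2, 1, -1, 0): internal (1.292893, 1.707107); octagon support 2.121320 vs apothem 1 → ∉ W

5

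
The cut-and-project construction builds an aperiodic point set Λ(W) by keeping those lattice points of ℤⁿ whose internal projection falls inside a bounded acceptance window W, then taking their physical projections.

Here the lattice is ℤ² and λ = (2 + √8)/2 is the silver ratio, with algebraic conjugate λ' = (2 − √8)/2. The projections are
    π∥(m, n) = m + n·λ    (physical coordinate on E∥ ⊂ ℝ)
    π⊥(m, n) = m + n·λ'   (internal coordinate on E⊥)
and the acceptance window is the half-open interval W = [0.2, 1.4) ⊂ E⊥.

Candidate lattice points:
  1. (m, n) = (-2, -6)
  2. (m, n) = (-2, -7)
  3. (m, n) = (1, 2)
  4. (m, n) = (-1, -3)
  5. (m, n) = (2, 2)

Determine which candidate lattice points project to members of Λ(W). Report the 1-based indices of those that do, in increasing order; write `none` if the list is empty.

Numerically λ ≈ 2.414214 and λ' = −1/λ ≈ -0.414214.
[1] lift (-2,-6): star map gives 0.485281; window check 0.2 ≤ 0.485281 < 1.4 is true → IN Λ
[2] lift (-2,-7): star map gives 0.899495; window check 0.2 ≤ 0.899495 < 1.4 is true → IN Λ
[3] lift (1,2): star map gives 0.171573; window check 0.2 ≤ 0.171573 < 1.4 is false → out
[4] lift (-1,-3): star map gives 0.242641; window check 0.2 ≤ 0.242641 < 1.4 is true → IN Λ
[5] lift (2,2): star map gives 1.171573; window check 0.2 ≤ 1.171573 < 1.4 is true → IN Λ

1, 2, 4, 5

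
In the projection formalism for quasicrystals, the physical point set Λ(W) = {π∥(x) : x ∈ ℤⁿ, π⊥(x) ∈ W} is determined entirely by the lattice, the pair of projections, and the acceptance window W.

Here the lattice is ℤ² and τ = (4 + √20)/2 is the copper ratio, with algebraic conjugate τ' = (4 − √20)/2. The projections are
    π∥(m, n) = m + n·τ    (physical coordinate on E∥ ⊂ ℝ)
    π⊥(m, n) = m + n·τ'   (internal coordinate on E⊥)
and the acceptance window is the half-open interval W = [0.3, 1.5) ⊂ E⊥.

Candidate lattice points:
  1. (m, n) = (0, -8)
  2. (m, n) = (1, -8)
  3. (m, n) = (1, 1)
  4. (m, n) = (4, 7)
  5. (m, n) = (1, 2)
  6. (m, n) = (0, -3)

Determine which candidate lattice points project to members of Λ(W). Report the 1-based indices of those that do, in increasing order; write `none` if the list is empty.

3, 5, 6

τ' = (4−√20)/2 ≈ -0.23607.
candidate 1: (m,n)=(0,-8) → π∥ = 0-8·τ ≈ -33.88854, π⊥ = 0-8·τ' ≈ 1.88854 ∉ [0.3, 1.5) ⇒ out
candidate 2: (m,n)=(1,-8) → π∥ = 1-8·τ ≈ -32.88854, π⊥ = 1-8·τ' ≈ 2.88854 ∉ [0.3, 1.5) ⇒ out
candidate 3: (m,n)=(1,1) → π∥ = 1+1·τ ≈ 5.23607, π⊥ = 1+1·τ' ≈ 0.76393 ∈ [0.3, 1.5) ⇒ IN Λ
candidate 4: (m,n)=(4,7) → π∥ = 4+7·τ ≈ 33.65248, π⊥ = 4+7·τ' ≈ 2.34752 ∉ [0.3, 1.5) ⇒ out
candidate 5: (m,n)=(1,2) → π∥ = 1+2·τ ≈ 9.47214, π⊥ = 1+2·τ' ≈ 0.52786 ∈ [0.3, 1.5) ⇒ IN Λ
candidate 6: (m,n)=(0,-3) → π∥ = 0-3·τ ≈ -12.70820, π⊥ = 0-3·τ' ≈ 0.70820 ∈ [0.3, 1.5) ⇒ IN Λ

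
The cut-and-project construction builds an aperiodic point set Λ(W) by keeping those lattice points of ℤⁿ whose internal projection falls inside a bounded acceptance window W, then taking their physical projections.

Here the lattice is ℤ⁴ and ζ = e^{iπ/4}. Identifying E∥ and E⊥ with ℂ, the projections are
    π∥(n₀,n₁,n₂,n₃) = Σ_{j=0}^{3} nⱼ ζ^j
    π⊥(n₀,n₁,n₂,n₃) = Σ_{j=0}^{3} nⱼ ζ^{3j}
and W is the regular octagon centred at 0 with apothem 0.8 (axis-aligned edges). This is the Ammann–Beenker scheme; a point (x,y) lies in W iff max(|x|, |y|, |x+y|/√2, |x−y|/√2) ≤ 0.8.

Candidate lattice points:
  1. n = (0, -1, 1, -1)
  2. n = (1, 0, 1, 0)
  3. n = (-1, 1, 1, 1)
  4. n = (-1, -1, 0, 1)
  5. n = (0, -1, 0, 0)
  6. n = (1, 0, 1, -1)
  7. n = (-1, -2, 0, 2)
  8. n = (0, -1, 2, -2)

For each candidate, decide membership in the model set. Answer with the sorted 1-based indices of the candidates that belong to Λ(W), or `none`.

With ζ = e^{iπ/4} the internal vectors are ζ^0,ζ^3,ζ^6,ζ^9.
candidate 1: n = (0, -1, 1, -1) → π⊥ ≈ (+0.00000, -2.41421); max(|x|,|y|,|x±y|/√2) = 2.41421 > 0.8 ⇒ ∉ W
candidate 2: n = (1, 0, 1, 0) → π⊥ ≈ (+1.00000, -1.00000); max(|x|,|y|,|x±y|/√2) = 1.41421 > 0.8 ⇒ ∉ W
candidate 3: n = (-1, 1, 1, 1) → π⊥ ≈ (-1.00000, +0.41421); max(|x|,|y|,|x±y|/√2) = 1.00000 > 0.8 ⇒ ∉ W
candidate 4: n = (-1, -1, 0, 1) → π⊥ ≈ (+0.41421, +0.00000); max(|x|,|y|,|x±y|/√2) = 0.41421 ≤ 0.8 ⇒ ∈ W
candidate 5: n = (0, -1, 0, 0) → π⊥ ≈ (+0.70711, -0.70711); max(|x|,|y|,|x±y|/√2) = 1.00000 > 0.8 ⇒ ∉ W
candidate 6: n = (1, 0, 1, -1) → π⊥ ≈ (+0.29289, -1.70711); max(|x|,|y|,|x±y|/√2) = 1.70711 > 0.8 ⇒ ∉ W
candidate 7: n = (-1, -2, 0, 2) → π⊥ ≈ (+1.82843, +0.00000); max(|x|,|y|,|x±y|/√2) = 1.82843 > 0.8 ⇒ ∉ W
candidate 8: n = (0, -1, 2, -2) → π⊥ ≈ (-0.70711, -4.12132); max(|x|,|y|,|x±y|/√2) = 4.12132 > 0.8 ⇒ ∉ W

4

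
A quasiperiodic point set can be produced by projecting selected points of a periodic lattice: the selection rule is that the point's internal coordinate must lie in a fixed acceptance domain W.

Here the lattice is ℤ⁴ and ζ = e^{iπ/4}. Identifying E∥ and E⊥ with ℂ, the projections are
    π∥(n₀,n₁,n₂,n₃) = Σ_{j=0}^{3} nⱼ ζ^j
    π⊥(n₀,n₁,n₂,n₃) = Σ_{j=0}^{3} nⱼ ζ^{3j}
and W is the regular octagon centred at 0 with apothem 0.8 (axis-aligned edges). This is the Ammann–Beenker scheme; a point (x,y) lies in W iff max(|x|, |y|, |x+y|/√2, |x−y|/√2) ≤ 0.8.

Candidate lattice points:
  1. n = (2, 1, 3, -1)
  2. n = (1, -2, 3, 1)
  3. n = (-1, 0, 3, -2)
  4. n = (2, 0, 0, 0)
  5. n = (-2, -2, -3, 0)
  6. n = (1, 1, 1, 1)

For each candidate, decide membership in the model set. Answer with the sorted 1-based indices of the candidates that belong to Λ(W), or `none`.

Internal map: ζ^{3j} for j=0..3 gives (1,0), (−√2/2,√2/2), (0,−1), (√2/2,√2/2).
candidate 1: n = (2, 1, 3, -1) → π⊥ ≈ (+0.585786, -3.000000); max(|x|,|y|,|x±y|/√2) = 3.000000 > 0.8 ⇒ ∉ W
candidate 2: n = (1, -2, 3, 1) → π⊥ ≈ (+3.121320, -3.707107); max(|x|,|y|,|x±y|/√2) = 4.828427 > 0.8 ⇒ ∉ W
candidate 3: n = (-1, 0, 3, -2) → π⊥ ≈ (-2.414214, -4.414214); max(|x|,|y|,|x±y|/√2) = 4.828427 > 0.8 ⇒ ∉ W
candidate 4: n = (2, 0, 0, 0) → π⊥ ≈ (+2.000000, +0.000000); max(|x|,|y|,|x±y|/√2) = 2.000000 > 0.8 ⇒ ∉ W
candidate 5: n = (-2, -2, -3, 0) → π⊥ ≈ (-0.585786, +1.585786); max(|x|,|y|,|x±y|/√2) = 1.585786 > 0.8 ⇒ ∉ W
candidate 6: n = (1, 1, 1, 1) → π⊥ ≈ (+1.000000, +0.414214); max(|x|,|y|,|x±y|/√2) = 1.000000 > 0.8 ⇒ ∉ W

none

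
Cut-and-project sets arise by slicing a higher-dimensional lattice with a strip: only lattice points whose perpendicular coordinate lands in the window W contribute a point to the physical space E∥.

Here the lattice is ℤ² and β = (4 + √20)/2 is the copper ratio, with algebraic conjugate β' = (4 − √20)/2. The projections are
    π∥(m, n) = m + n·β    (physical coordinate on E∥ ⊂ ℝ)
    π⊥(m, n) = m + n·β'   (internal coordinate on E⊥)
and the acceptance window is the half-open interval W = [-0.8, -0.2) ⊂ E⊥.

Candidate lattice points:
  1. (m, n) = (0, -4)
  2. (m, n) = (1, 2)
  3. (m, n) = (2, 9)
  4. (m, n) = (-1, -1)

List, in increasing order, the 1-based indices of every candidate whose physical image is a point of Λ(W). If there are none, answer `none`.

Numerically β ≈ 4.23607 and β' = −1/β ≈ -0.23607.
[1] lift (0,-4): star map gives 0.94427; window check -0.8 ≤ 0.94427 < -0.2 is false → out
[2] lift (1,2): star map gives 0.52786; window check -0.8 ≤ 0.52786 < -0.2 is false → out
[3] lift (2,9): star map gives -0.12461; window check -0.8 ≤ -0.12461 < -0.2 is false → out
[4] lift (-1,-1): star map gives -0.76393; window check -0.8 ≤ -0.76393 < -0.2 is true → IN Λ

4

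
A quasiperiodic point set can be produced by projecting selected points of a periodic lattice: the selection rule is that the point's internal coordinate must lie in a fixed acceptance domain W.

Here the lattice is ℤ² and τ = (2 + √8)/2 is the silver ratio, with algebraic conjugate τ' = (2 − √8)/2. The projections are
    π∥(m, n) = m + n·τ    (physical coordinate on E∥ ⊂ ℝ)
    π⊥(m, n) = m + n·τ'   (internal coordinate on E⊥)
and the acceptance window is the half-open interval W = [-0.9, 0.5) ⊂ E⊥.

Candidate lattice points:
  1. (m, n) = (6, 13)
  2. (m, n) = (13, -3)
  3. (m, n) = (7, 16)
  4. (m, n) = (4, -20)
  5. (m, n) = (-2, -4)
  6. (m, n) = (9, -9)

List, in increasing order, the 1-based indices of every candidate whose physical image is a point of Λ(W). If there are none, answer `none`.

Compute τ' = (2−√8)/2 = -0.4142, so π⊥(m,n) = m -0.4142·n.
candidate 1: (m,n)=(6,13) → π∥ = 6+13·τ ≈ 37.3848, π⊥ = 6+13·τ' ≈ 0.6152 ∉ [-0.9, 0.5) ⇒ out
candidate 2: (m,n)=(13,-3) → π∥ = 13-3·τ ≈ 5.7574, π⊥ = 13-3·τ' ≈ 14.2426 ∉ [-0.9, 0.5) ⇒ out
candidate 3: (m,n)=(7,16) → π∥ = 7+16·τ ≈ 45.6274, π⊥ = 7+16·τ' ≈ 0.3726 ∈ [-0.9, 0.5) ⇒ IN Λ
candidate 4: (m,n)=(4,-20) → π∥ = 4-20·τ ≈ -44.2843, π⊥ = 4-20·τ' ≈ 12.2843 ∉ [-0.9, 0.5) ⇒ out
candidate 5: (m,n)=(-2,-4) → π∥ = -2-4·τ ≈ -11.6569, π⊥ = -2-4·τ' ≈ -0.3431 ∈ [-0.9, 0.5) ⇒ IN Λ
candidate 6: (m,n)=(9,-9) → π∥ = 9-9·τ ≈ -12.7279, π⊥ = 9-9·τ' ≈ 12.7279 ∉ [-0.9, 0.5) ⇒ out

3, 5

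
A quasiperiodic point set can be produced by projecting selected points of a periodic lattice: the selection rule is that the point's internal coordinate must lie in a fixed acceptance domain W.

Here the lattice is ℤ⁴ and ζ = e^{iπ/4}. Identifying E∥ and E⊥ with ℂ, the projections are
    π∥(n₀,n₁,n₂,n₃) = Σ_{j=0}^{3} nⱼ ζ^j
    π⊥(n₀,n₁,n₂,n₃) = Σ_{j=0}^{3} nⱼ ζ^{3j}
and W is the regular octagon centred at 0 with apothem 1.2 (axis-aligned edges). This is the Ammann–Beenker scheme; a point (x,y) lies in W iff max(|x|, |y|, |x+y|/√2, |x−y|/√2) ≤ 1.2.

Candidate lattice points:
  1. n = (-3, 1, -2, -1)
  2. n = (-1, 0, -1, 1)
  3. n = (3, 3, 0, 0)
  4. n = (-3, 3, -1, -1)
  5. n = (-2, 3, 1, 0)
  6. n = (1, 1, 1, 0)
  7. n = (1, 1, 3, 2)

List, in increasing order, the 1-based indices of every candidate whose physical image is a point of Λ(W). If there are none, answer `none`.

π⊥(n) = n₀ + n₁ζ³ + n₂ζ⁶ + n₃ζ⁹ where ζ = e^{iπ/4}.
candidate 1: n = (-3, 1, -2, -1) → π⊥ ≈ (-4.4142, +2.0000); max(|x|,|y|,|x±y|/√2) = 4.5355 > 1.2 ⇒ ∉ W
candidate 2: n = (-1, 0, -1, 1) → π⊥ ≈ (-0.2929, +1.7071); max(|x|,|y|,|x±y|/√2) = 1.7071 > 1.2 ⇒ ∉ W
candidate 3: n = (3, 3, 0, 0) → π⊥ ≈ (+0.8787, +2.1213); max(|x|,|y|,|x±y|/√2) = 2.1213 > 1.2 ⇒ ∉ W
candidate 4: n = (-3, 3, -1, -1) → π⊥ ≈ (-5.8284, +2.4142); max(|x|,|y|,|x±y|/√2) = 5.8284 > 1.2 ⇒ ∉ W
candidate 5: n = (-2, 3, 1, 0) → π⊥ ≈ (-4.1213, +1.1213); max(|x|,|y|,|x±y|/√2) = 4.1213 > 1.2 ⇒ ∉ W
candidate 6: n = (1, 1, 1, 0) → π⊥ ≈ (+0.2929, -0.2929); max(|x|,|y|,|x±y|/√2) = 0.4142 ≤ 1.2 ⇒ ∈ W
candidate 7: n = (1, 1, 3, 2) → π⊥ ≈ (+1.7071, -0.8787); max(|x|,|y|,|x±y|/√2) = 1.8284 > 1.2 ⇒ ∉ W

6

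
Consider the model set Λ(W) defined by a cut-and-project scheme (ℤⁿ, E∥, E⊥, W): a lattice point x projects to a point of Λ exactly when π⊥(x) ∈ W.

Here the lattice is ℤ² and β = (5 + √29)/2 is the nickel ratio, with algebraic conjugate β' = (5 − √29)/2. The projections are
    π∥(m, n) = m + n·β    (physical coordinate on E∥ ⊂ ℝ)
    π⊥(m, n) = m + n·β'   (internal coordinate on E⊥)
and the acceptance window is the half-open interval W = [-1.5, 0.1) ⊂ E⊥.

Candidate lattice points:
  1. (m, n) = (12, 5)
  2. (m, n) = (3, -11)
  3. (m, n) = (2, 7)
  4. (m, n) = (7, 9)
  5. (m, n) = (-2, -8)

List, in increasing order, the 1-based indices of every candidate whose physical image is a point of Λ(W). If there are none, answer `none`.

5

Compute β' = (5−√29)/2 = -0.19258, so π⊥(m,n) = m -0.19258·n.
candidate 1: (m,n)=(12,5) → π∥ = 12+5·β ≈ 37.96291, π⊥ = 12+5·β' ≈ 11.03709 ∉ [-1.5, 0.1) ⇒ out
candidate 2: (m,n)=(3,-11) → π∥ = 3-11·β ≈ -54.11841, π⊥ = 3-11·β' ≈ 5.11841 ∉ [-1.5, 0.1) ⇒ out
candidate 3: (m,n)=(2,7) → π∥ = 2+7·β ≈ 38.34808, π⊥ = 2+7·β' ≈ 0.65192 ∉ [-1.5, 0.1) ⇒ out
candidate 4: (m,n)=(7,9) → π∥ = 7+9·β ≈ 53.73324, π⊥ = 7+9·β' ≈ 5.26676 ∉ [-1.5, 0.1) ⇒ out
candidate 5: (m,n)=(-2,-8) → π∥ = -2-8·β ≈ -43.54066, π⊥ = -2-8·β' ≈ -0.45934 ∈ [-1.5, 0.1) ⇒ IN Λ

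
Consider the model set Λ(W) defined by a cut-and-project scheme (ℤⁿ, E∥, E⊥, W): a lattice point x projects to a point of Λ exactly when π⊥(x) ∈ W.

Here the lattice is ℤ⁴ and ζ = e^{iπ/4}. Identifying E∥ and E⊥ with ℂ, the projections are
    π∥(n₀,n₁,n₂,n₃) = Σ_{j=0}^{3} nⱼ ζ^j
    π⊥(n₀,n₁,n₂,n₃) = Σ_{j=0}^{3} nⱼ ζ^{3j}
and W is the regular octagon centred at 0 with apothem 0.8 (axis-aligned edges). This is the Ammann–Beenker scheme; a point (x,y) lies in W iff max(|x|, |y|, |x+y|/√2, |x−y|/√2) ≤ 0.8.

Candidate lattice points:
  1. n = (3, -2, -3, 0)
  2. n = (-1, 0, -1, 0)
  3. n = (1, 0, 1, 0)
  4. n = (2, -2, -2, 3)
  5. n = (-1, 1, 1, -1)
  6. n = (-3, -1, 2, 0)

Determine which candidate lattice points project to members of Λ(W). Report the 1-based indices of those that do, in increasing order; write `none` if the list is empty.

π⊥(n) = n₀ + n₁ζ³ + n₂ζ⁶ + n₃ζ⁹ where ζ = e^{iπ/4}.
candidate 1: n = (3, -2, -3, 0) → π⊥ ≈ (+4.414214, +1.585786); max(|x|,|y|,|x±y|/√2) = 4.414214 > 0.8 ⇒ ∉ W
candidate 2: n = (-1, 0, -1, 0) → π⊥ ≈ (-1.000000, +1.000000); max(|x|,|y|,|x±y|/√2) = 1.414214 > 0.8 ⇒ ∉ W
candidate 3: n = (1, 0, 1, 0) → π⊥ ≈ (+1.000000, -1.000000); max(|x|,|y|,|x±y|/√2) = 1.414214 > 0.8 ⇒ ∉ W
candidate 4: n = (2, -2, -2, 3) → π⊥ ≈ (+5.535534, +2.707107); max(|x|,|y|,|x±y|/√2) = 5.828427 > 0.8 ⇒ ∉ W
candidate 5: n = (-1, 1, 1, -1) → π⊥ ≈ (-2.414214, -1.000000); max(|x|,|y|,|x±y|/√2) = 2.414214 > 0.8 ⇒ ∉ W
candidate 6: n = (-3, -1, 2, 0) → π⊥ ≈ (-2.292893, -2.707107); max(|x|,|y|,|x±y|/√2) = 3.535534 > 0.8 ⇒ ∉ W

none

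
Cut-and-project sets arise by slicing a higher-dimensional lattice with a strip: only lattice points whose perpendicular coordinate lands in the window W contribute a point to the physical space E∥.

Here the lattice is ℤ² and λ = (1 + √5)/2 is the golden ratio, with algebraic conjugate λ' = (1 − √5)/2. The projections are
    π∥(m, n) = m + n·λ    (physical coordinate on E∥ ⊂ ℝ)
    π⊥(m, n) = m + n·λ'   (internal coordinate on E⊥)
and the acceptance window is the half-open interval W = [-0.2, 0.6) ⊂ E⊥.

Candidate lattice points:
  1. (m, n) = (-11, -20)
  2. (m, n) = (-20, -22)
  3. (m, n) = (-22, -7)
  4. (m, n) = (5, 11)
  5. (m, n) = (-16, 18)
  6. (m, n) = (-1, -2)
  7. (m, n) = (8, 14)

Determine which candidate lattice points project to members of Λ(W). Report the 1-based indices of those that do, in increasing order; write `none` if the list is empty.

Numerically λ ≈ 1.61803 and λ' = −1/λ ≈ -0.61803.
[1] lift (-11,-20): star map gives 1.36068; window check -0.2 ≤ 1.36068 < 0.6 is false → out
[2] lift (-20,-22): star map gives -6.40325; window check -0.2 ≤ -6.40325 < 0.6 is false → out
[3] lift (-22,-7): star map gives -17.67376; window check -0.2 ≤ -17.67376 < 0.6 is false → out
[4] lift (5,11): star map gives -1.79837; window check -0.2 ≤ -1.79837 < 0.6 is false → out
[5] lift (-16,18): star map gives -27.12461; window check -0.2 ≤ -27.12461 < 0.6 is false → out
[6] lift (-1,-2): star map gives 0.23607; window check -0.2 ≤ 0.23607 < 0.6 is true → IN Λ
[7] lift (8,14): star map gives -0.65248; window check -0.2 ≤ -0.65248 < 0.6 is false → out

6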